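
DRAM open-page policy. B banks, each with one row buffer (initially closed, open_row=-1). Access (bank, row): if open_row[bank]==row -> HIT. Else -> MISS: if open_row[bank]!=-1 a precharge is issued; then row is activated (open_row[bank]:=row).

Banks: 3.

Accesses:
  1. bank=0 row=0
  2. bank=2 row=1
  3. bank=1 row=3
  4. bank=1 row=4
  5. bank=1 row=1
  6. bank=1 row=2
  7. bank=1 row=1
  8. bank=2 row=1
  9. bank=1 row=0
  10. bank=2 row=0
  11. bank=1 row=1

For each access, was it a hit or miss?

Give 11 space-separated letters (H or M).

Acc 1: bank0 row0 -> MISS (open row0); precharges=0
Acc 2: bank2 row1 -> MISS (open row1); precharges=0
Acc 3: bank1 row3 -> MISS (open row3); precharges=0
Acc 4: bank1 row4 -> MISS (open row4); precharges=1
Acc 5: bank1 row1 -> MISS (open row1); precharges=2
Acc 6: bank1 row2 -> MISS (open row2); precharges=3
Acc 7: bank1 row1 -> MISS (open row1); precharges=4
Acc 8: bank2 row1 -> HIT
Acc 9: bank1 row0 -> MISS (open row0); precharges=5
Acc 10: bank2 row0 -> MISS (open row0); precharges=6
Acc 11: bank1 row1 -> MISS (open row1); precharges=7

Answer: M M M M M M M H M M M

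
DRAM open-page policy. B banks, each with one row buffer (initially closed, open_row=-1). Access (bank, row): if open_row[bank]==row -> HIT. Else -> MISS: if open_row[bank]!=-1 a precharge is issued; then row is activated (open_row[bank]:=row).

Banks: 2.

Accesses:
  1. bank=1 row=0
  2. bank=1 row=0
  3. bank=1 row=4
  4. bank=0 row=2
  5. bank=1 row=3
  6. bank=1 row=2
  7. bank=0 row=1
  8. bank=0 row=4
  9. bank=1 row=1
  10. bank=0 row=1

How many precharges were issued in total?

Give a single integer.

Answer: 7

Derivation:
Acc 1: bank1 row0 -> MISS (open row0); precharges=0
Acc 2: bank1 row0 -> HIT
Acc 3: bank1 row4 -> MISS (open row4); precharges=1
Acc 4: bank0 row2 -> MISS (open row2); precharges=1
Acc 5: bank1 row3 -> MISS (open row3); precharges=2
Acc 6: bank1 row2 -> MISS (open row2); precharges=3
Acc 7: bank0 row1 -> MISS (open row1); precharges=4
Acc 8: bank0 row4 -> MISS (open row4); precharges=5
Acc 9: bank1 row1 -> MISS (open row1); precharges=6
Acc 10: bank0 row1 -> MISS (open row1); precharges=7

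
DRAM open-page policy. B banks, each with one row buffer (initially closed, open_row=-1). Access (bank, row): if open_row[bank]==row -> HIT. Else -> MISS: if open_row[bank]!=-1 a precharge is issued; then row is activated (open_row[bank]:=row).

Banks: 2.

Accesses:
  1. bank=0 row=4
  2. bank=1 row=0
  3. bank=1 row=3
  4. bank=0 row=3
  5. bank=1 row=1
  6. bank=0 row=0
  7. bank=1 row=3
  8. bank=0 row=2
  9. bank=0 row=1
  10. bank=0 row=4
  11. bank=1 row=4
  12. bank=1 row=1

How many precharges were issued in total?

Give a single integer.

Answer: 10

Derivation:
Acc 1: bank0 row4 -> MISS (open row4); precharges=0
Acc 2: bank1 row0 -> MISS (open row0); precharges=0
Acc 3: bank1 row3 -> MISS (open row3); precharges=1
Acc 4: bank0 row3 -> MISS (open row3); precharges=2
Acc 5: bank1 row1 -> MISS (open row1); precharges=3
Acc 6: bank0 row0 -> MISS (open row0); precharges=4
Acc 7: bank1 row3 -> MISS (open row3); precharges=5
Acc 8: bank0 row2 -> MISS (open row2); precharges=6
Acc 9: bank0 row1 -> MISS (open row1); precharges=7
Acc 10: bank0 row4 -> MISS (open row4); precharges=8
Acc 11: bank1 row4 -> MISS (open row4); precharges=9
Acc 12: bank1 row1 -> MISS (open row1); precharges=10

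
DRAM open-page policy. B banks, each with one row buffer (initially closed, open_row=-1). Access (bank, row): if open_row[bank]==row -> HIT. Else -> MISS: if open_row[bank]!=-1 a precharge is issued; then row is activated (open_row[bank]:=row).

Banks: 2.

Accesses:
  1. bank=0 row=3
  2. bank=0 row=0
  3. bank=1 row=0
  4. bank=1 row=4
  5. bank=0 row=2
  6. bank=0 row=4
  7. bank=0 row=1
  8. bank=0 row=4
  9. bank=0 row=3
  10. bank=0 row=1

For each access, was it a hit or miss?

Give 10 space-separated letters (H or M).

Acc 1: bank0 row3 -> MISS (open row3); precharges=0
Acc 2: bank0 row0 -> MISS (open row0); precharges=1
Acc 3: bank1 row0 -> MISS (open row0); precharges=1
Acc 4: bank1 row4 -> MISS (open row4); precharges=2
Acc 5: bank0 row2 -> MISS (open row2); precharges=3
Acc 6: bank0 row4 -> MISS (open row4); precharges=4
Acc 7: bank0 row1 -> MISS (open row1); precharges=5
Acc 8: bank0 row4 -> MISS (open row4); precharges=6
Acc 9: bank0 row3 -> MISS (open row3); precharges=7
Acc 10: bank0 row1 -> MISS (open row1); precharges=8

Answer: M M M M M M M M M M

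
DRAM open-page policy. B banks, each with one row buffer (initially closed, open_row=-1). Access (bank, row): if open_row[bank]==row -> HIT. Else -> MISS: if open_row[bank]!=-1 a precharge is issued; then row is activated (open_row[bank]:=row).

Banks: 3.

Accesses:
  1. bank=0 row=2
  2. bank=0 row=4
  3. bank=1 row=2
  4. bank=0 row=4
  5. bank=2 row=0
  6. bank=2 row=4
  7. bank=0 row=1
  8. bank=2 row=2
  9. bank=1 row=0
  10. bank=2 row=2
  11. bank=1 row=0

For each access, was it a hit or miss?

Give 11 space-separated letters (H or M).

Acc 1: bank0 row2 -> MISS (open row2); precharges=0
Acc 2: bank0 row4 -> MISS (open row4); precharges=1
Acc 3: bank1 row2 -> MISS (open row2); precharges=1
Acc 4: bank0 row4 -> HIT
Acc 5: bank2 row0 -> MISS (open row0); precharges=1
Acc 6: bank2 row4 -> MISS (open row4); precharges=2
Acc 7: bank0 row1 -> MISS (open row1); precharges=3
Acc 8: bank2 row2 -> MISS (open row2); precharges=4
Acc 9: bank1 row0 -> MISS (open row0); precharges=5
Acc 10: bank2 row2 -> HIT
Acc 11: bank1 row0 -> HIT

Answer: M M M H M M M M M H H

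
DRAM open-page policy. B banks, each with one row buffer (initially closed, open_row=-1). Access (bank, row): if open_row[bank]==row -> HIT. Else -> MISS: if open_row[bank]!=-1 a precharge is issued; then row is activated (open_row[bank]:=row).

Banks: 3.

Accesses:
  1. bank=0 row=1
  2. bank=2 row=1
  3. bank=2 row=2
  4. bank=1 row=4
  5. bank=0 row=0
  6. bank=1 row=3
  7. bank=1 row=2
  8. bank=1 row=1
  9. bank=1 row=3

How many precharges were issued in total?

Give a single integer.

Acc 1: bank0 row1 -> MISS (open row1); precharges=0
Acc 2: bank2 row1 -> MISS (open row1); precharges=0
Acc 3: bank2 row2 -> MISS (open row2); precharges=1
Acc 4: bank1 row4 -> MISS (open row4); precharges=1
Acc 5: bank0 row0 -> MISS (open row0); precharges=2
Acc 6: bank1 row3 -> MISS (open row3); precharges=3
Acc 7: bank1 row2 -> MISS (open row2); precharges=4
Acc 8: bank1 row1 -> MISS (open row1); precharges=5
Acc 9: bank1 row3 -> MISS (open row3); precharges=6

Answer: 6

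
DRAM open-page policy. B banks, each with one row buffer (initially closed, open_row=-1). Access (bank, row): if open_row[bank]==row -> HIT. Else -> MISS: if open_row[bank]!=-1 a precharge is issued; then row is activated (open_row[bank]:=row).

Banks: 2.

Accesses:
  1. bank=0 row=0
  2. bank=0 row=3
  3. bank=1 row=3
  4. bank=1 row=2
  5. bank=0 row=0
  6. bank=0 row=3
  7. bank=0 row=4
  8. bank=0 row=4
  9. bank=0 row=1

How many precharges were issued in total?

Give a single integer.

Answer: 6

Derivation:
Acc 1: bank0 row0 -> MISS (open row0); precharges=0
Acc 2: bank0 row3 -> MISS (open row3); precharges=1
Acc 3: bank1 row3 -> MISS (open row3); precharges=1
Acc 4: bank1 row2 -> MISS (open row2); precharges=2
Acc 5: bank0 row0 -> MISS (open row0); precharges=3
Acc 6: bank0 row3 -> MISS (open row3); precharges=4
Acc 7: bank0 row4 -> MISS (open row4); precharges=5
Acc 8: bank0 row4 -> HIT
Acc 9: bank0 row1 -> MISS (open row1); precharges=6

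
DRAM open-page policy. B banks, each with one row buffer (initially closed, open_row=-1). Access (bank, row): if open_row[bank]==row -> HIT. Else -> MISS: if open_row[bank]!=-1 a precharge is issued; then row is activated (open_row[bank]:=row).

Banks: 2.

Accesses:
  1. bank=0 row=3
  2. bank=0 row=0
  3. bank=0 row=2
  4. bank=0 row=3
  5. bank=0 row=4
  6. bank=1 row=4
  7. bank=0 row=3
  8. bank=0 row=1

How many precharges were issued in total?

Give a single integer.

Acc 1: bank0 row3 -> MISS (open row3); precharges=0
Acc 2: bank0 row0 -> MISS (open row0); precharges=1
Acc 3: bank0 row2 -> MISS (open row2); precharges=2
Acc 4: bank0 row3 -> MISS (open row3); precharges=3
Acc 5: bank0 row4 -> MISS (open row4); precharges=4
Acc 6: bank1 row4 -> MISS (open row4); precharges=4
Acc 7: bank0 row3 -> MISS (open row3); precharges=5
Acc 8: bank0 row1 -> MISS (open row1); precharges=6

Answer: 6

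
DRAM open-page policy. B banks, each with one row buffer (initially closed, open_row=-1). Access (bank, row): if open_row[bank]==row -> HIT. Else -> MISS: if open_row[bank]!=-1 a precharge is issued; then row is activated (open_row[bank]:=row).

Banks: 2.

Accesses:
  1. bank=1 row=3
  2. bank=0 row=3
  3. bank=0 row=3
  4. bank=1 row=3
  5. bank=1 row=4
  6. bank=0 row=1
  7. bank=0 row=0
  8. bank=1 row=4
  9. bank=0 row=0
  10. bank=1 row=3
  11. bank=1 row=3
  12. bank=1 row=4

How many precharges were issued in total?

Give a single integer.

Answer: 5

Derivation:
Acc 1: bank1 row3 -> MISS (open row3); precharges=0
Acc 2: bank0 row3 -> MISS (open row3); precharges=0
Acc 3: bank0 row3 -> HIT
Acc 4: bank1 row3 -> HIT
Acc 5: bank1 row4 -> MISS (open row4); precharges=1
Acc 6: bank0 row1 -> MISS (open row1); precharges=2
Acc 7: bank0 row0 -> MISS (open row0); precharges=3
Acc 8: bank1 row4 -> HIT
Acc 9: bank0 row0 -> HIT
Acc 10: bank1 row3 -> MISS (open row3); precharges=4
Acc 11: bank1 row3 -> HIT
Acc 12: bank1 row4 -> MISS (open row4); precharges=5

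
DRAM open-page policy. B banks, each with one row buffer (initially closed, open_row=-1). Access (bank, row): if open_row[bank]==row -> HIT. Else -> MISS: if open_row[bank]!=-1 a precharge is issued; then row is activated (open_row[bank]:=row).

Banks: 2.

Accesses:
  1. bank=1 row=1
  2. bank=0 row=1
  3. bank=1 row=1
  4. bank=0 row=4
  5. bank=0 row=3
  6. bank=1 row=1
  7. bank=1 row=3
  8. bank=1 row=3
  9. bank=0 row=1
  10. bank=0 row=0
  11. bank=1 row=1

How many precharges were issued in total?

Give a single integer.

Acc 1: bank1 row1 -> MISS (open row1); precharges=0
Acc 2: bank0 row1 -> MISS (open row1); precharges=0
Acc 3: bank1 row1 -> HIT
Acc 4: bank0 row4 -> MISS (open row4); precharges=1
Acc 5: bank0 row3 -> MISS (open row3); precharges=2
Acc 6: bank1 row1 -> HIT
Acc 7: bank1 row3 -> MISS (open row3); precharges=3
Acc 8: bank1 row3 -> HIT
Acc 9: bank0 row1 -> MISS (open row1); precharges=4
Acc 10: bank0 row0 -> MISS (open row0); precharges=5
Acc 11: bank1 row1 -> MISS (open row1); precharges=6

Answer: 6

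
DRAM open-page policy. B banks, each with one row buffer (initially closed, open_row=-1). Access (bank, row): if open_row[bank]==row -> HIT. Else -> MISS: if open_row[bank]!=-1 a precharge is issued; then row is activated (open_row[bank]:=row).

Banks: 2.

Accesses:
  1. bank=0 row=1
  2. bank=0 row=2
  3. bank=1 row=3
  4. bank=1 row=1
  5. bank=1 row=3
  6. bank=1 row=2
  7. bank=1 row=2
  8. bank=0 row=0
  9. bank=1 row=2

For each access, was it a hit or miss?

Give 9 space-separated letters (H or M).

Answer: M M M M M M H M H

Derivation:
Acc 1: bank0 row1 -> MISS (open row1); precharges=0
Acc 2: bank0 row2 -> MISS (open row2); precharges=1
Acc 3: bank1 row3 -> MISS (open row3); precharges=1
Acc 4: bank1 row1 -> MISS (open row1); precharges=2
Acc 5: bank1 row3 -> MISS (open row3); precharges=3
Acc 6: bank1 row2 -> MISS (open row2); precharges=4
Acc 7: bank1 row2 -> HIT
Acc 8: bank0 row0 -> MISS (open row0); precharges=5
Acc 9: bank1 row2 -> HIT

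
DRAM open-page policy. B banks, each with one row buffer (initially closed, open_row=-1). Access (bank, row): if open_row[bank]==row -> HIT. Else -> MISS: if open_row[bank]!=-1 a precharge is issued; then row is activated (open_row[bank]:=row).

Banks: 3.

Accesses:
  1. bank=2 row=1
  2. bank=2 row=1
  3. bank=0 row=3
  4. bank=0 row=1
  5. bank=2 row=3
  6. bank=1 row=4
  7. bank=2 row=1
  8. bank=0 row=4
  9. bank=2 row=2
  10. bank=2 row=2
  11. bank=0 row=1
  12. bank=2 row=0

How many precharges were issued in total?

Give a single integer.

Acc 1: bank2 row1 -> MISS (open row1); precharges=0
Acc 2: bank2 row1 -> HIT
Acc 3: bank0 row3 -> MISS (open row3); precharges=0
Acc 4: bank0 row1 -> MISS (open row1); precharges=1
Acc 5: bank2 row3 -> MISS (open row3); precharges=2
Acc 6: bank1 row4 -> MISS (open row4); precharges=2
Acc 7: bank2 row1 -> MISS (open row1); precharges=3
Acc 8: bank0 row4 -> MISS (open row4); precharges=4
Acc 9: bank2 row2 -> MISS (open row2); precharges=5
Acc 10: bank2 row2 -> HIT
Acc 11: bank0 row1 -> MISS (open row1); precharges=6
Acc 12: bank2 row0 -> MISS (open row0); precharges=7

Answer: 7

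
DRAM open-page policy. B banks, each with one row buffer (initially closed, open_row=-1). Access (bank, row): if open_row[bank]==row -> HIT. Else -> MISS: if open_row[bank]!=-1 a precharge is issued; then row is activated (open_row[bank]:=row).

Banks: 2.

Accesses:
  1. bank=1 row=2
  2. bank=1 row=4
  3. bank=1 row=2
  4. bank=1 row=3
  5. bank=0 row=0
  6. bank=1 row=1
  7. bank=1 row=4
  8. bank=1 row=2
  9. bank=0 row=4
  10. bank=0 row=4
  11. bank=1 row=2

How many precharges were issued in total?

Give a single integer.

Acc 1: bank1 row2 -> MISS (open row2); precharges=0
Acc 2: bank1 row4 -> MISS (open row4); precharges=1
Acc 3: bank1 row2 -> MISS (open row2); precharges=2
Acc 4: bank1 row3 -> MISS (open row3); precharges=3
Acc 5: bank0 row0 -> MISS (open row0); precharges=3
Acc 6: bank1 row1 -> MISS (open row1); precharges=4
Acc 7: bank1 row4 -> MISS (open row4); precharges=5
Acc 8: bank1 row2 -> MISS (open row2); precharges=6
Acc 9: bank0 row4 -> MISS (open row4); precharges=7
Acc 10: bank0 row4 -> HIT
Acc 11: bank1 row2 -> HIT

Answer: 7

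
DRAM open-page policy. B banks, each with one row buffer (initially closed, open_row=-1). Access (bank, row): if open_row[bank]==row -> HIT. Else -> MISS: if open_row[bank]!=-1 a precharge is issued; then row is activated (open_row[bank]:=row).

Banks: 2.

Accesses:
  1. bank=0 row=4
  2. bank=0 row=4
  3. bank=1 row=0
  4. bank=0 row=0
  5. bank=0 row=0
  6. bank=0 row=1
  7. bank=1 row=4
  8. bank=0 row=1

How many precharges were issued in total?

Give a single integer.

Acc 1: bank0 row4 -> MISS (open row4); precharges=0
Acc 2: bank0 row4 -> HIT
Acc 3: bank1 row0 -> MISS (open row0); precharges=0
Acc 4: bank0 row0 -> MISS (open row0); precharges=1
Acc 5: bank0 row0 -> HIT
Acc 6: bank0 row1 -> MISS (open row1); precharges=2
Acc 7: bank1 row4 -> MISS (open row4); precharges=3
Acc 8: bank0 row1 -> HIT

Answer: 3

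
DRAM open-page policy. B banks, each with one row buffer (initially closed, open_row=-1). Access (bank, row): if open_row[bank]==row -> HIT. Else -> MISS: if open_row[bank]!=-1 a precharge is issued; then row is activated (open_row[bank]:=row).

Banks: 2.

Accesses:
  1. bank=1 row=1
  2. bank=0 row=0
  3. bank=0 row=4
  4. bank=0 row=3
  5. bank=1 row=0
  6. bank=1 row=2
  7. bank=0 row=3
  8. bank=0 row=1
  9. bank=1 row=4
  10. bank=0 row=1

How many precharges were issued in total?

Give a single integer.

Acc 1: bank1 row1 -> MISS (open row1); precharges=0
Acc 2: bank0 row0 -> MISS (open row0); precharges=0
Acc 3: bank0 row4 -> MISS (open row4); precharges=1
Acc 4: bank0 row3 -> MISS (open row3); precharges=2
Acc 5: bank1 row0 -> MISS (open row0); precharges=3
Acc 6: bank1 row2 -> MISS (open row2); precharges=4
Acc 7: bank0 row3 -> HIT
Acc 8: bank0 row1 -> MISS (open row1); precharges=5
Acc 9: bank1 row4 -> MISS (open row4); precharges=6
Acc 10: bank0 row1 -> HIT

Answer: 6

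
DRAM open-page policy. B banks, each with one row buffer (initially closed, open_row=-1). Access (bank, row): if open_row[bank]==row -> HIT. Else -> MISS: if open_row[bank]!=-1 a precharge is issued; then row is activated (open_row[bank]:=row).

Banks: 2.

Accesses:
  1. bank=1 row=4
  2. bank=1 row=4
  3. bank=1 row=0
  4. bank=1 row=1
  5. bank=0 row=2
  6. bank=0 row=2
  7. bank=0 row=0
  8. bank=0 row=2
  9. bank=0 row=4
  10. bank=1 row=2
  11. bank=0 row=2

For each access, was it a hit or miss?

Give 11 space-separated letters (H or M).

Answer: M H M M M H M M M M M

Derivation:
Acc 1: bank1 row4 -> MISS (open row4); precharges=0
Acc 2: bank1 row4 -> HIT
Acc 3: bank1 row0 -> MISS (open row0); precharges=1
Acc 4: bank1 row1 -> MISS (open row1); precharges=2
Acc 5: bank0 row2 -> MISS (open row2); precharges=2
Acc 6: bank0 row2 -> HIT
Acc 7: bank0 row0 -> MISS (open row0); precharges=3
Acc 8: bank0 row2 -> MISS (open row2); precharges=4
Acc 9: bank0 row4 -> MISS (open row4); precharges=5
Acc 10: bank1 row2 -> MISS (open row2); precharges=6
Acc 11: bank0 row2 -> MISS (open row2); precharges=7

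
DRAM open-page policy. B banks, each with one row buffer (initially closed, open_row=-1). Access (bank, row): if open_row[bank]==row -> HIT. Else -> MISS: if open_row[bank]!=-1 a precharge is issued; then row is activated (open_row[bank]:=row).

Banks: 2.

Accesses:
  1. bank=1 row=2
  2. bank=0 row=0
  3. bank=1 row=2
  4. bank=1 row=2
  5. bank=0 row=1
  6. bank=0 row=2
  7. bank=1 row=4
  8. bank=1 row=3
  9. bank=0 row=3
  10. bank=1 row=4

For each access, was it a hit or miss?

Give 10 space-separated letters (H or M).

Acc 1: bank1 row2 -> MISS (open row2); precharges=0
Acc 2: bank0 row0 -> MISS (open row0); precharges=0
Acc 3: bank1 row2 -> HIT
Acc 4: bank1 row2 -> HIT
Acc 5: bank0 row1 -> MISS (open row1); precharges=1
Acc 6: bank0 row2 -> MISS (open row2); precharges=2
Acc 7: bank1 row4 -> MISS (open row4); precharges=3
Acc 8: bank1 row3 -> MISS (open row3); precharges=4
Acc 9: bank0 row3 -> MISS (open row3); precharges=5
Acc 10: bank1 row4 -> MISS (open row4); precharges=6

Answer: M M H H M M M M M M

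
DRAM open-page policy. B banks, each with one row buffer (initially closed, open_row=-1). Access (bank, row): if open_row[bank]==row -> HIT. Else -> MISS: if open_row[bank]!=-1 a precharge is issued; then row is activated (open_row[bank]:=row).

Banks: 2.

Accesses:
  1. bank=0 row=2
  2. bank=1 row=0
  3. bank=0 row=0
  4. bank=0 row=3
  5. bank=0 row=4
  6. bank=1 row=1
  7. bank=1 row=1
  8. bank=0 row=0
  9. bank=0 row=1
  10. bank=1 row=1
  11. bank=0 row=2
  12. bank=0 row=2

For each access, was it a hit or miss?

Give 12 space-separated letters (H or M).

Answer: M M M M M M H M M H M H

Derivation:
Acc 1: bank0 row2 -> MISS (open row2); precharges=0
Acc 2: bank1 row0 -> MISS (open row0); precharges=0
Acc 3: bank0 row0 -> MISS (open row0); precharges=1
Acc 4: bank0 row3 -> MISS (open row3); precharges=2
Acc 5: bank0 row4 -> MISS (open row4); precharges=3
Acc 6: bank1 row1 -> MISS (open row1); precharges=4
Acc 7: bank1 row1 -> HIT
Acc 8: bank0 row0 -> MISS (open row0); precharges=5
Acc 9: bank0 row1 -> MISS (open row1); precharges=6
Acc 10: bank1 row1 -> HIT
Acc 11: bank0 row2 -> MISS (open row2); precharges=7
Acc 12: bank0 row2 -> HIT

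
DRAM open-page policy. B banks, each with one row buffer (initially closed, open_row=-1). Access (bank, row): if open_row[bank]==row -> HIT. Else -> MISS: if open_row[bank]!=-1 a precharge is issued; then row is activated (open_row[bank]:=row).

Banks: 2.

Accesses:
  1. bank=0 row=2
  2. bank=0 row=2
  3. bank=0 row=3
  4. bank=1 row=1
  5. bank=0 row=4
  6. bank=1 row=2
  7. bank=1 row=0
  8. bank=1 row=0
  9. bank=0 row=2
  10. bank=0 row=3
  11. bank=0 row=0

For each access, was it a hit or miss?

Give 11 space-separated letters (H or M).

Answer: M H M M M M M H M M M

Derivation:
Acc 1: bank0 row2 -> MISS (open row2); precharges=0
Acc 2: bank0 row2 -> HIT
Acc 3: bank0 row3 -> MISS (open row3); precharges=1
Acc 4: bank1 row1 -> MISS (open row1); precharges=1
Acc 5: bank0 row4 -> MISS (open row4); precharges=2
Acc 6: bank1 row2 -> MISS (open row2); precharges=3
Acc 7: bank1 row0 -> MISS (open row0); precharges=4
Acc 8: bank1 row0 -> HIT
Acc 9: bank0 row2 -> MISS (open row2); precharges=5
Acc 10: bank0 row3 -> MISS (open row3); precharges=6
Acc 11: bank0 row0 -> MISS (open row0); precharges=7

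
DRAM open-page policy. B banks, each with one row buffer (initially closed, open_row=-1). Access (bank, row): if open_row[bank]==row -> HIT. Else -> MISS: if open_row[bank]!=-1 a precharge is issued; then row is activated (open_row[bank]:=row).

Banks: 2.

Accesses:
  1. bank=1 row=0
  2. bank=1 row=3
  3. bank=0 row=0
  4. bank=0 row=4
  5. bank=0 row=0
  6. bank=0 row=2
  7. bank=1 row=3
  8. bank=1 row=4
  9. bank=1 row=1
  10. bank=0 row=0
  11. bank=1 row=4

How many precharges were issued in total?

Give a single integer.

Acc 1: bank1 row0 -> MISS (open row0); precharges=0
Acc 2: bank1 row3 -> MISS (open row3); precharges=1
Acc 3: bank0 row0 -> MISS (open row0); precharges=1
Acc 4: bank0 row4 -> MISS (open row4); precharges=2
Acc 5: bank0 row0 -> MISS (open row0); precharges=3
Acc 6: bank0 row2 -> MISS (open row2); precharges=4
Acc 7: bank1 row3 -> HIT
Acc 8: bank1 row4 -> MISS (open row4); precharges=5
Acc 9: bank1 row1 -> MISS (open row1); precharges=6
Acc 10: bank0 row0 -> MISS (open row0); precharges=7
Acc 11: bank1 row4 -> MISS (open row4); precharges=8

Answer: 8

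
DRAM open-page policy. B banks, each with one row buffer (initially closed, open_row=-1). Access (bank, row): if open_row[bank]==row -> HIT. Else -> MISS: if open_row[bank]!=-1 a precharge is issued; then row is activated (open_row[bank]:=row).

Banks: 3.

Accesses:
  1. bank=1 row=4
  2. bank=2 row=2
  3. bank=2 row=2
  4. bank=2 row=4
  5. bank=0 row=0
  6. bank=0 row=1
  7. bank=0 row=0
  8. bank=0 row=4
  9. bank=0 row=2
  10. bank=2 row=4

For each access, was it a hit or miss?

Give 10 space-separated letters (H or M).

Answer: M M H M M M M M M H

Derivation:
Acc 1: bank1 row4 -> MISS (open row4); precharges=0
Acc 2: bank2 row2 -> MISS (open row2); precharges=0
Acc 3: bank2 row2 -> HIT
Acc 4: bank2 row4 -> MISS (open row4); precharges=1
Acc 5: bank0 row0 -> MISS (open row0); precharges=1
Acc 6: bank0 row1 -> MISS (open row1); precharges=2
Acc 7: bank0 row0 -> MISS (open row0); precharges=3
Acc 8: bank0 row4 -> MISS (open row4); precharges=4
Acc 9: bank0 row2 -> MISS (open row2); precharges=5
Acc 10: bank2 row4 -> HIT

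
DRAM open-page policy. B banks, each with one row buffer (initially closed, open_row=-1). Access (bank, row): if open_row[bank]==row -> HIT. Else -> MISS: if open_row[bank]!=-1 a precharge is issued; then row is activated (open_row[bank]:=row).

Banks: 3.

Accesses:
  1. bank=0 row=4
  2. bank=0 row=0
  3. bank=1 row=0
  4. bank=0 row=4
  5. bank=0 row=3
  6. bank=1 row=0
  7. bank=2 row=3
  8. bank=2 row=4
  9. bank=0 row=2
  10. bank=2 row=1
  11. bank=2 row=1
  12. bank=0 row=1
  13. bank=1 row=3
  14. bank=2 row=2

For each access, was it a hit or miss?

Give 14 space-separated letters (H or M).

Answer: M M M M M H M M M M H M M M

Derivation:
Acc 1: bank0 row4 -> MISS (open row4); precharges=0
Acc 2: bank0 row0 -> MISS (open row0); precharges=1
Acc 3: bank1 row0 -> MISS (open row0); precharges=1
Acc 4: bank0 row4 -> MISS (open row4); precharges=2
Acc 5: bank0 row3 -> MISS (open row3); precharges=3
Acc 6: bank1 row0 -> HIT
Acc 7: bank2 row3 -> MISS (open row3); precharges=3
Acc 8: bank2 row4 -> MISS (open row4); precharges=4
Acc 9: bank0 row2 -> MISS (open row2); precharges=5
Acc 10: bank2 row1 -> MISS (open row1); precharges=6
Acc 11: bank2 row1 -> HIT
Acc 12: bank0 row1 -> MISS (open row1); precharges=7
Acc 13: bank1 row3 -> MISS (open row3); precharges=8
Acc 14: bank2 row2 -> MISS (open row2); precharges=9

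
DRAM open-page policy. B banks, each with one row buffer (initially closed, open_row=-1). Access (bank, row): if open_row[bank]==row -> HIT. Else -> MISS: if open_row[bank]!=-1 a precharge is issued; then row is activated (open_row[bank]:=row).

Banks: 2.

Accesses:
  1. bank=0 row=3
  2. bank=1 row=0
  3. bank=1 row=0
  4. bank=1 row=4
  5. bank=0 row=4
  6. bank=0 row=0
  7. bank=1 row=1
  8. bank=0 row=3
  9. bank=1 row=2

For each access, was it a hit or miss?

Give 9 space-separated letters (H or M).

Acc 1: bank0 row3 -> MISS (open row3); precharges=0
Acc 2: bank1 row0 -> MISS (open row0); precharges=0
Acc 3: bank1 row0 -> HIT
Acc 4: bank1 row4 -> MISS (open row4); precharges=1
Acc 5: bank0 row4 -> MISS (open row4); precharges=2
Acc 6: bank0 row0 -> MISS (open row0); precharges=3
Acc 7: bank1 row1 -> MISS (open row1); precharges=4
Acc 8: bank0 row3 -> MISS (open row3); precharges=5
Acc 9: bank1 row2 -> MISS (open row2); precharges=6

Answer: M M H M M M M M M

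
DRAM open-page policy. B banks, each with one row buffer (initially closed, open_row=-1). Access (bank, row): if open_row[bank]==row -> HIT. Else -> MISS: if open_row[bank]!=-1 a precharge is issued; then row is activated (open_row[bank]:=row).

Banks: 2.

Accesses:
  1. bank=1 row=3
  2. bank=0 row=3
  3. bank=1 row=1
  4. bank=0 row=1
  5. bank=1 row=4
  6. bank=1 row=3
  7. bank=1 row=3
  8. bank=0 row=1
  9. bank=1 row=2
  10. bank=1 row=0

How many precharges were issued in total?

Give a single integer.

Answer: 6

Derivation:
Acc 1: bank1 row3 -> MISS (open row3); precharges=0
Acc 2: bank0 row3 -> MISS (open row3); precharges=0
Acc 3: bank1 row1 -> MISS (open row1); precharges=1
Acc 4: bank0 row1 -> MISS (open row1); precharges=2
Acc 5: bank1 row4 -> MISS (open row4); precharges=3
Acc 6: bank1 row3 -> MISS (open row3); precharges=4
Acc 7: bank1 row3 -> HIT
Acc 8: bank0 row1 -> HIT
Acc 9: bank1 row2 -> MISS (open row2); precharges=5
Acc 10: bank1 row0 -> MISS (open row0); precharges=6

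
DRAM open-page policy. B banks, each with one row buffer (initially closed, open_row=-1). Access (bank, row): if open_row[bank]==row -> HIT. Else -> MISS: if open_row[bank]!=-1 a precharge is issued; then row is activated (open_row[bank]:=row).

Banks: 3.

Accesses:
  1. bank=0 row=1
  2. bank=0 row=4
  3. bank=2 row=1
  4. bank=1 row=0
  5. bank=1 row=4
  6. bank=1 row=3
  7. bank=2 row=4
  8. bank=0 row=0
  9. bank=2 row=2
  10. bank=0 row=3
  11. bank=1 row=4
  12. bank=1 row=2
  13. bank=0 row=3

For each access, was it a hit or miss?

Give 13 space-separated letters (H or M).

Acc 1: bank0 row1 -> MISS (open row1); precharges=0
Acc 2: bank0 row4 -> MISS (open row4); precharges=1
Acc 3: bank2 row1 -> MISS (open row1); precharges=1
Acc 4: bank1 row0 -> MISS (open row0); precharges=1
Acc 5: bank1 row4 -> MISS (open row4); precharges=2
Acc 6: bank1 row3 -> MISS (open row3); precharges=3
Acc 7: bank2 row4 -> MISS (open row4); precharges=4
Acc 8: bank0 row0 -> MISS (open row0); precharges=5
Acc 9: bank2 row2 -> MISS (open row2); precharges=6
Acc 10: bank0 row3 -> MISS (open row3); precharges=7
Acc 11: bank1 row4 -> MISS (open row4); precharges=8
Acc 12: bank1 row2 -> MISS (open row2); precharges=9
Acc 13: bank0 row3 -> HIT

Answer: M M M M M M M M M M M M H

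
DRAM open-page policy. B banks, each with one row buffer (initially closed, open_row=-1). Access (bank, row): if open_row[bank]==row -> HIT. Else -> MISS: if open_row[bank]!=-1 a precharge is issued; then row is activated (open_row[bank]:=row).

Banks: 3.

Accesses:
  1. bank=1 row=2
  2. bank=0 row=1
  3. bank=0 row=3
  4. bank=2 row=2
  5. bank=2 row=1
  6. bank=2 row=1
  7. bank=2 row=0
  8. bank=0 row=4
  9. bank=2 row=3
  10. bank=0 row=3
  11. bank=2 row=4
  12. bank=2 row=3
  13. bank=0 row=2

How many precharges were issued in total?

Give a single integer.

Answer: 9

Derivation:
Acc 1: bank1 row2 -> MISS (open row2); precharges=0
Acc 2: bank0 row1 -> MISS (open row1); precharges=0
Acc 3: bank0 row3 -> MISS (open row3); precharges=1
Acc 4: bank2 row2 -> MISS (open row2); precharges=1
Acc 5: bank2 row1 -> MISS (open row1); precharges=2
Acc 6: bank2 row1 -> HIT
Acc 7: bank2 row0 -> MISS (open row0); precharges=3
Acc 8: bank0 row4 -> MISS (open row4); precharges=4
Acc 9: bank2 row3 -> MISS (open row3); precharges=5
Acc 10: bank0 row3 -> MISS (open row3); precharges=6
Acc 11: bank2 row4 -> MISS (open row4); precharges=7
Acc 12: bank2 row3 -> MISS (open row3); precharges=8
Acc 13: bank0 row2 -> MISS (open row2); precharges=9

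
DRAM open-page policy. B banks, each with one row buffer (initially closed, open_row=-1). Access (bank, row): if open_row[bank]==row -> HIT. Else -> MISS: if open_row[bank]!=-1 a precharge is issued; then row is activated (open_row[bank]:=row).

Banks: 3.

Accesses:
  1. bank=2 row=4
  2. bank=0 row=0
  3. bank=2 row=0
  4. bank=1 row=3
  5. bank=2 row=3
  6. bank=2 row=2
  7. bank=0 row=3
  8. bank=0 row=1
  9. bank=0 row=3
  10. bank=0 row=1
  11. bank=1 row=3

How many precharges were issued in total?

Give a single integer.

Acc 1: bank2 row4 -> MISS (open row4); precharges=0
Acc 2: bank0 row0 -> MISS (open row0); precharges=0
Acc 3: bank2 row0 -> MISS (open row0); precharges=1
Acc 4: bank1 row3 -> MISS (open row3); precharges=1
Acc 5: bank2 row3 -> MISS (open row3); precharges=2
Acc 6: bank2 row2 -> MISS (open row2); precharges=3
Acc 7: bank0 row3 -> MISS (open row3); precharges=4
Acc 8: bank0 row1 -> MISS (open row1); precharges=5
Acc 9: bank0 row3 -> MISS (open row3); precharges=6
Acc 10: bank0 row1 -> MISS (open row1); precharges=7
Acc 11: bank1 row3 -> HIT

Answer: 7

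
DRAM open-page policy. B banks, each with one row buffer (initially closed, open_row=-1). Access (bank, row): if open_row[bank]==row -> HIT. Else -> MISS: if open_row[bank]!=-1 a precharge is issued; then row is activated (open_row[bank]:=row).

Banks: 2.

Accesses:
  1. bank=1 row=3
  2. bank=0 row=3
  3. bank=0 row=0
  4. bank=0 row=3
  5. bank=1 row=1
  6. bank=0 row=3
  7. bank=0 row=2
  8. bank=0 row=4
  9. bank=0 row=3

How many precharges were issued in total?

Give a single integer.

Answer: 6

Derivation:
Acc 1: bank1 row3 -> MISS (open row3); precharges=0
Acc 2: bank0 row3 -> MISS (open row3); precharges=0
Acc 3: bank0 row0 -> MISS (open row0); precharges=1
Acc 4: bank0 row3 -> MISS (open row3); precharges=2
Acc 5: bank1 row1 -> MISS (open row1); precharges=3
Acc 6: bank0 row3 -> HIT
Acc 7: bank0 row2 -> MISS (open row2); precharges=4
Acc 8: bank0 row4 -> MISS (open row4); precharges=5
Acc 9: bank0 row3 -> MISS (open row3); precharges=6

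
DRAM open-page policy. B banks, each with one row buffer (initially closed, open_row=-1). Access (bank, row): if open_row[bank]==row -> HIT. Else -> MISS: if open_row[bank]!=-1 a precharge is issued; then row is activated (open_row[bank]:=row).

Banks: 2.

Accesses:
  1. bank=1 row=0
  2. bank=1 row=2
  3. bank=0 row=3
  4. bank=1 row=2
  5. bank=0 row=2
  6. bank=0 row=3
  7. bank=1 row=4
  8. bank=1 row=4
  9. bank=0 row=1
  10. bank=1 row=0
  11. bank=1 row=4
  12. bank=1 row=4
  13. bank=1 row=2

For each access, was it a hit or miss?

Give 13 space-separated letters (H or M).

Answer: M M M H M M M H M M M H M

Derivation:
Acc 1: bank1 row0 -> MISS (open row0); precharges=0
Acc 2: bank1 row2 -> MISS (open row2); precharges=1
Acc 3: bank0 row3 -> MISS (open row3); precharges=1
Acc 4: bank1 row2 -> HIT
Acc 5: bank0 row2 -> MISS (open row2); precharges=2
Acc 6: bank0 row3 -> MISS (open row3); precharges=3
Acc 7: bank1 row4 -> MISS (open row4); precharges=4
Acc 8: bank1 row4 -> HIT
Acc 9: bank0 row1 -> MISS (open row1); precharges=5
Acc 10: bank1 row0 -> MISS (open row0); precharges=6
Acc 11: bank1 row4 -> MISS (open row4); precharges=7
Acc 12: bank1 row4 -> HIT
Acc 13: bank1 row2 -> MISS (open row2); precharges=8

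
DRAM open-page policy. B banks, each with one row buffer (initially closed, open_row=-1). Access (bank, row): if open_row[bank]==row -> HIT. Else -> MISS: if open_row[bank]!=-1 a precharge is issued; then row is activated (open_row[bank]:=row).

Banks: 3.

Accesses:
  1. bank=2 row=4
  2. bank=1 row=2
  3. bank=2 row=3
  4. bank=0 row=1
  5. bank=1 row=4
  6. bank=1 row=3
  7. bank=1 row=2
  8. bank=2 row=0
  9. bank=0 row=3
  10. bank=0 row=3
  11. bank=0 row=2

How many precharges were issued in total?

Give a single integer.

Acc 1: bank2 row4 -> MISS (open row4); precharges=0
Acc 2: bank1 row2 -> MISS (open row2); precharges=0
Acc 3: bank2 row3 -> MISS (open row3); precharges=1
Acc 4: bank0 row1 -> MISS (open row1); precharges=1
Acc 5: bank1 row4 -> MISS (open row4); precharges=2
Acc 6: bank1 row3 -> MISS (open row3); precharges=3
Acc 7: bank1 row2 -> MISS (open row2); precharges=4
Acc 8: bank2 row0 -> MISS (open row0); precharges=5
Acc 9: bank0 row3 -> MISS (open row3); precharges=6
Acc 10: bank0 row3 -> HIT
Acc 11: bank0 row2 -> MISS (open row2); precharges=7

Answer: 7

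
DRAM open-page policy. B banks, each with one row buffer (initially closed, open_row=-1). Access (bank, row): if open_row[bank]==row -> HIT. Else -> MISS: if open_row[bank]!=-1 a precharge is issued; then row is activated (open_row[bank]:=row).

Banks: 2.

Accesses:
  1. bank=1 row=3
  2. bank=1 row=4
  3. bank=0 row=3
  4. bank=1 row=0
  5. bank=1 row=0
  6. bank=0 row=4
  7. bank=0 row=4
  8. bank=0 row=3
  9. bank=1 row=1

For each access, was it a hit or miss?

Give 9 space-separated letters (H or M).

Answer: M M M M H M H M M

Derivation:
Acc 1: bank1 row3 -> MISS (open row3); precharges=0
Acc 2: bank1 row4 -> MISS (open row4); precharges=1
Acc 3: bank0 row3 -> MISS (open row3); precharges=1
Acc 4: bank1 row0 -> MISS (open row0); precharges=2
Acc 5: bank1 row0 -> HIT
Acc 6: bank0 row4 -> MISS (open row4); precharges=3
Acc 7: bank0 row4 -> HIT
Acc 8: bank0 row3 -> MISS (open row3); precharges=4
Acc 9: bank1 row1 -> MISS (open row1); precharges=5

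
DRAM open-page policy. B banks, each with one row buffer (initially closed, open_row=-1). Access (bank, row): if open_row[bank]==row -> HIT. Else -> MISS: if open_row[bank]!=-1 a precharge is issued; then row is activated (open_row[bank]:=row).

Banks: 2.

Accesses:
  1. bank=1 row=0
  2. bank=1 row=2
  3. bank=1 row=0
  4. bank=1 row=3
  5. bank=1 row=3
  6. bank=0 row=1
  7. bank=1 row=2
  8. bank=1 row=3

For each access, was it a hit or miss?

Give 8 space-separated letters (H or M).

Acc 1: bank1 row0 -> MISS (open row0); precharges=0
Acc 2: bank1 row2 -> MISS (open row2); precharges=1
Acc 3: bank1 row0 -> MISS (open row0); precharges=2
Acc 4: bank1 row3 -> MISS (open row3); precharges=3
Acc 5: bank1 row3 -> HIT
Acc 6: bank0 row1 -> MISS (open row1); precharges=3
Acc 7: bank1 row2 -> MISS (open row2); precharges=4
Acc 8: bank1 row3 -> MISS (open row3); precharges=5

Answer: M M M M H M M M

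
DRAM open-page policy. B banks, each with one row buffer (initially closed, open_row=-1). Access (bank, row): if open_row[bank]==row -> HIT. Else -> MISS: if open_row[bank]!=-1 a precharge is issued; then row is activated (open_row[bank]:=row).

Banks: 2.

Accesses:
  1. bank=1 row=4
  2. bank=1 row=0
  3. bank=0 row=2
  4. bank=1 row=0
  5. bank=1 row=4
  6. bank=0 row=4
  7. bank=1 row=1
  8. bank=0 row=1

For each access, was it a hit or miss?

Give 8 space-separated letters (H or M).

Acc 1: bank1 row4 -> MISS (open row4); precharges=0
Acc 2: bank1 row0 -> MISS (open row0); precharges=1
Acc 3: bank0 row2 -> MISS (open row2); precharges=1
Acc 4: bank1 row0 -> HIT
Acc 5: bank1 row4 -> MISS (open row4); precharges=2
Acc 6: bank0 row4 -> MISS (open row4); precharges=3
Acc 7: bank1 row1 -> MISS (open row1); precharges=4
Acc 8: bank0 row1 -> MISS (open row1); precharges=5

Answer: M M M H M M M M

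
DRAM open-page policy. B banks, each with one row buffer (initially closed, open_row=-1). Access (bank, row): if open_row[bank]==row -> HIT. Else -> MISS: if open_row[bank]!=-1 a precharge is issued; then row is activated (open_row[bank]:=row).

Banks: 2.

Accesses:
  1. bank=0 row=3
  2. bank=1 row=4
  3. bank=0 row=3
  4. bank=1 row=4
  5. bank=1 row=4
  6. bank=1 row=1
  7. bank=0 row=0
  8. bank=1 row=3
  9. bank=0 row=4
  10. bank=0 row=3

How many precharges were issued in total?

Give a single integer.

Acc 1: bank0 row3 -> MISS (open row3); precharges=0
Acc 2: bank1 row4 -> MISS (open row4); precharges=0
Acc 3: bank0 row3 -> HIT
Acc 4: bank1 row4 -> HIT
Acc 5: bank1 row4 -> HIT
Acc 6: bank1 row1 -> MISS (open row1); precharges=1
Acc 7: bank0 row0 -> MISS (open row0); precharges=2
Acc 8: bank1 row3 -> MISS (open row3); precharges=3
Acc 9: bank0 row4 -> MISS (open row4); precharges=4
Acc 10: bank0 row3 -> MISS (open row3); precharges=5

Answer: 5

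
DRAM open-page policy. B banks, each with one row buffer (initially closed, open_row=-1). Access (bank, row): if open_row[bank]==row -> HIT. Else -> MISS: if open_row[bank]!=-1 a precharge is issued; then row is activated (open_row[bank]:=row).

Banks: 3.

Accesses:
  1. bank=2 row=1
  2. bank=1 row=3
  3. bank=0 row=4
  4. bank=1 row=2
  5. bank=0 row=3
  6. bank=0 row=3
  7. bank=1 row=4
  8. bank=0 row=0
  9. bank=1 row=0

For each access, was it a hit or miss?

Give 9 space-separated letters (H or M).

Acc 1: bank2 row1 -> MISS (open row1); precharges=0
Acc 2: bank1 row3 -> MISS (open row3); precharges=0
Acc 3: bank0 row4 -> MISS (open row4); precharges=0
Acc 4: bank1 row2 -> MISS (open row2); precharges=1
Acc 5: bank0 row3 -> MISS (open row3); precharges=2
Acc 6: bank0 row3 -> HIT
Acc 7: bank1 row4 -> MISS (open row4); precharges=3
Acc 8: bank0 row0 -> MISS (open row0); precharges=4
Acc 9: bank1 row0 -> MISS (open row0); precharges=5

Answer: M M M M M H M M M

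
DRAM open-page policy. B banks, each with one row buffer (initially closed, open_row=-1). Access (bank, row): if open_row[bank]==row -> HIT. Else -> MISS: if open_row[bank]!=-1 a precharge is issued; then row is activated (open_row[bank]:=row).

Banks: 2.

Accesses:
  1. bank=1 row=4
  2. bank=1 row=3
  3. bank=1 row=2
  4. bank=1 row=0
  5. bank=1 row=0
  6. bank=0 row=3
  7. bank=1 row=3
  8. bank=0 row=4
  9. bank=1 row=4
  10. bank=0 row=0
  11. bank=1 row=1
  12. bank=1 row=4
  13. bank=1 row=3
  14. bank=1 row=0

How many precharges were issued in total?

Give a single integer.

Acc 1: bank1 row4 -> MISS (open row4); precharges=0
Acc 2: bank1 row3 -> MISS (open row3); precharges=1
Acc 3: bank1 row2 -> MISS (open row2); precharges=2
Acc 4: bank1 row0 -> MISS (open row0); precharges=3
Acc 5: bank1 row0 -> HIT
Acc 6: bank0 row3 -> MISS (open row3); precharges=3
Acc 7: bank1 row3 -> MISS (open row3); precharges=4
Acc 8: bank0 row4 -> MISS (open row4); precharges=5
Acc 9: bank1 row4 -> MISS (open row4); precharges=6
Acc 10: bank0 row0 -> MISS (open row0); precharges=7
Acc 11: bank1 row1 -> MISS (open row1); precharges=8
Acc 12: bank1 row4 -> MISS (open row4); precharges=9
Acc 13: bank1 row3 -> MISS (open row3); precharges=10
Acc 14: bank1 row0 -> MISS (open row0); precharges=11

Answer: 11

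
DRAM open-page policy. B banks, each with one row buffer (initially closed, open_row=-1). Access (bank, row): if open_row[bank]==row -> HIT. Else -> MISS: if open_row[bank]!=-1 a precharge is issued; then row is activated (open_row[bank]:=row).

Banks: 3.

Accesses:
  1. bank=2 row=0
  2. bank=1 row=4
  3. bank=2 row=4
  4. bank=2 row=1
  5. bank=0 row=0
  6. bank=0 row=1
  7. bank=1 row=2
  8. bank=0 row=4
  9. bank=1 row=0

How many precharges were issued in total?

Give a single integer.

Answer: 6

Derivation:
Acc 1: bank2 row0 -> MISS (open row0); precharges=0
Acc 2: bank1 row4 -> MISS (open row4); precharges=0
Acc 3: bank2 row4 -> MISS (open row4); precharges=1
Acc 4: bank2 row1 -> MISS (open row1); precharges=2
Acc 5: bank0 row0 -> MISS (open row0); precharges=2
Acc 6: bank0 row1 -> MISS (open row1); precharges=3
Acc 7: bank1 row2 -> MISS (open row2); precharges=4
Acc 8: bank0 row4 -> MISS (open row4); precharges=5
Acc 9: bank1 row0 -> MISS (open row0); precharges=6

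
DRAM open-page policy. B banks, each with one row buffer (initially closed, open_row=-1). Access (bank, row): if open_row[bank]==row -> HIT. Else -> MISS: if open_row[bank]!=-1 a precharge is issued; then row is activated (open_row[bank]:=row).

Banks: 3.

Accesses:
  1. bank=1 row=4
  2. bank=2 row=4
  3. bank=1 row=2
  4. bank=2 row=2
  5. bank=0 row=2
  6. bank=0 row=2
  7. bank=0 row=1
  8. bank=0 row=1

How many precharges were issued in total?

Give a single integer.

Answer: 3

Derivation:
Acc 1: bank1 row4 -> MISS (open row4); precharges=0
Acc 2: bank2 row4 -> MISS (open row4); precharges=0
Acc 3: bank1 row2 -> MISS (open row2); precharges=1
Acc 4: bank2 row2 -> MISS (open row2); precharges=2
Acc 5: bank0 row2 -> MISS (open row2); precharges=2
Acc 6: bank0 row2 -> HIT
Acc 7: bank0 row1 -> MISS (open row1); precharges=3
Acc 8: bank0 row1 -> HIT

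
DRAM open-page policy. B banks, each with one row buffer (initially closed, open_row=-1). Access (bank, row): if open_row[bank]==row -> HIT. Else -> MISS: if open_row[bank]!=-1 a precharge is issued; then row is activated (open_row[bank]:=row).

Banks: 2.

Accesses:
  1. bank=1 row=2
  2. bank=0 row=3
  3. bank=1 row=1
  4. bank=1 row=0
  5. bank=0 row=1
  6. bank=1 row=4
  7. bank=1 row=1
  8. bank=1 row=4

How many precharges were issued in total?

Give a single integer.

Answer: 6

Derivation:
Acc 1: bank1 row2 -> MISS (open row2); precharges=0
Acc 2: bank0 row3 -> MISS (open row3); precharges=0
Acc 3: bank1 row1 -> MISS (open row1); precharges=1
Acc 4: bank1 row0 -> MISS (open row0); precharges=2
Acc 5: bank0 row1 -> MISS (open row1); precharges=3
Acc 6: bank1 row4 -> MISS (open row4); precharges=4
Acc 7: bank1 row1 -> MISS (open row1); precharges=5
Acc 8: bank1 row4 -> MISS (open row4); precharges=6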